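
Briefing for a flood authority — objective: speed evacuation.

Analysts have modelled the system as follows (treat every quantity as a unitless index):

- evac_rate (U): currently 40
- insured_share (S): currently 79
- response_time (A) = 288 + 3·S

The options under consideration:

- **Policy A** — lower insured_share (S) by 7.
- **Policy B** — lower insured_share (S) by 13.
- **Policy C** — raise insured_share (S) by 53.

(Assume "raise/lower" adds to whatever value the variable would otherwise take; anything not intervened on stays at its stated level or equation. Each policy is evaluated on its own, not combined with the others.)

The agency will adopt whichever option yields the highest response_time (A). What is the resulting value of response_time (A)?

Policy A (S − 7):
  S = 79 − 7 = 72
  A = 288 + 3·72 = 504
Policy B (S − 13):
  S = 79 − 13 = 66
  A = 288 + 3·66 = 486
Policy C (S + 53):
  S = 79 + 53 = 132
  A = 288 + 3·132 = 684
Comparing — Policy A: A=504, Policy B: A=486, Policy C: A=684. Highest is 684 (Policy C).

684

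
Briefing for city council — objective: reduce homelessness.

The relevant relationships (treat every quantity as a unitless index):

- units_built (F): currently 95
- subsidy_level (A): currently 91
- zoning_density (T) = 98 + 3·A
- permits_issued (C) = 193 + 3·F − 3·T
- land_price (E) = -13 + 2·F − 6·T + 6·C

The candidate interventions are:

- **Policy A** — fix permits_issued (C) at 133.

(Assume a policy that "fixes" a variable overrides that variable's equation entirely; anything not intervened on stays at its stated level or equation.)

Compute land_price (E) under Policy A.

Policy A (C := 133):
  F = 95
  A = 91
  T = 98 + 3·91 = 371
  C = 133
  E = -13 + 2·95 − 6·371 + 6·133 = -1251

-1251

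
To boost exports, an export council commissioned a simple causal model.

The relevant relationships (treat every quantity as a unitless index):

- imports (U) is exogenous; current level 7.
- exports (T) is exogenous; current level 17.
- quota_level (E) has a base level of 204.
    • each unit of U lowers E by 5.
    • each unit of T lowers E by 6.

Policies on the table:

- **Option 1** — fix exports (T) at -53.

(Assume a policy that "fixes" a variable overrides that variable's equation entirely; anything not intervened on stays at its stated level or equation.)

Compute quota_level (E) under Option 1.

487

Option 1 (T := -53):
  U = 7
  T = -53
  E = 204 − 5·7 − 6·(-53) = 487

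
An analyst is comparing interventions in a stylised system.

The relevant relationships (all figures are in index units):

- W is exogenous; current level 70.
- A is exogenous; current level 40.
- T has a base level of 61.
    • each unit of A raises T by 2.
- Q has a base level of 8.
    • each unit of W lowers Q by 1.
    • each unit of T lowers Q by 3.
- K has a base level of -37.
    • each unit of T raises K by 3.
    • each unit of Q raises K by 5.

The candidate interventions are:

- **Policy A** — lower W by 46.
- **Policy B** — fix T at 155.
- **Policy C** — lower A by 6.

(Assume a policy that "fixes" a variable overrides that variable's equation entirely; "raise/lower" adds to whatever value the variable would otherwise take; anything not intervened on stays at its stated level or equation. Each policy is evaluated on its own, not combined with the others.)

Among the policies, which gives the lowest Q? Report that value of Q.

-527

Policy A (W − 46):
  W = 70 − 46 = 24
  A = 40
  T = 61 + 2·40 = 141
  Q = 8 − 24 − 3·141 = -439
Policy B (T := 155):
  W = 70
  A = 40
  T = 155
  Q = 8 − 70 − 3·155 = -527
Policy C (A − 6):
  W = 70
  A = 40 − 6 = 34
  T = 61 + 2·34 = 129
  Q = 8 − 70 − 3·129 = -449
Comparing — Policy A: Q=-439, Policy B: Q=-527, Policy C: Q=-449. Lowest is -527 (Policy B).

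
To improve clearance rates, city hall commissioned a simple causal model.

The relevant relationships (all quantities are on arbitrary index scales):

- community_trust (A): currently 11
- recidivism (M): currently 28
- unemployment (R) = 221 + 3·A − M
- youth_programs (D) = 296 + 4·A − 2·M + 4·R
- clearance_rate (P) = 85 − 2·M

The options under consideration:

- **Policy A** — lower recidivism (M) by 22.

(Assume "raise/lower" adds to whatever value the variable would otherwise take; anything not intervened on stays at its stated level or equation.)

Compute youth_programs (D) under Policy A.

Policy A (M − 22):
  A = 11
  M = 28 − 22 = 6
  R = 221 + 3·11 − 6 = 248
  D = 296 + 4·11 − 2·6 + 4·248 = 1320

1320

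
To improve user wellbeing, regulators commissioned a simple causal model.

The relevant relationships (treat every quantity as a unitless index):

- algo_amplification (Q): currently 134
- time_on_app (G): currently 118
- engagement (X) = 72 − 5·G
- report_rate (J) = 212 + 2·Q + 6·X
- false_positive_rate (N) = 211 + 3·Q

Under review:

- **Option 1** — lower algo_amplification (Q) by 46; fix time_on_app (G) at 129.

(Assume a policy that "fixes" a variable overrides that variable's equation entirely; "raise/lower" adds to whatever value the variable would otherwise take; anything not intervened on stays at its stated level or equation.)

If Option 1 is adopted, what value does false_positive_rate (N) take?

475

Option 1 (Q − 46, G := 129):
  Q = 134 − 46 = 88
  N = 211 + 3·88 = 475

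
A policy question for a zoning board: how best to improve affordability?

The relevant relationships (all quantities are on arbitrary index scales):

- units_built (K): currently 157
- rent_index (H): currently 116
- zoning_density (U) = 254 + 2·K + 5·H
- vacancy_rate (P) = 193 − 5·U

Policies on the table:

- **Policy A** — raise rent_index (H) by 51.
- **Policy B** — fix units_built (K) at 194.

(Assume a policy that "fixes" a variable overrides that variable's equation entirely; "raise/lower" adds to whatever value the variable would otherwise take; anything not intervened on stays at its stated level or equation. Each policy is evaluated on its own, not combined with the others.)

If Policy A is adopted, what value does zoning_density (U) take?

1403

Policy A (H + 51):
  K = 157
  H = 116 + 51 = 167
  U = 254 + 2·157 + 5·167 = 1403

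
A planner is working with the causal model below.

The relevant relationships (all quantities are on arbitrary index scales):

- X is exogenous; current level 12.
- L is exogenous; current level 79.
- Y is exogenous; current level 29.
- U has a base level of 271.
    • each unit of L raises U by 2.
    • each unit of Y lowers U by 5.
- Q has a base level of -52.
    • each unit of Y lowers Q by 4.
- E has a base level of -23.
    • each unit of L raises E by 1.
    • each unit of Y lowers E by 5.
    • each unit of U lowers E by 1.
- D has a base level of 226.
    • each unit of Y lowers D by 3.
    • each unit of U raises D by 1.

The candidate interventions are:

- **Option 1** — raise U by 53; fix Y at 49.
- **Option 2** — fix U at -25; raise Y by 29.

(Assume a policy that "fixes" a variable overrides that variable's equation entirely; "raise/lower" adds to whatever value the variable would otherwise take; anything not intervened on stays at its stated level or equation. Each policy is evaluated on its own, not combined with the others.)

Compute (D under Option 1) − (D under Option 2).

Option 1 (U + 53, Y := 49):
  L = 79
  Y = 49
  U = 271 + 2·79 − 5·49 (+53 from intervention) = 237
  D = 226 − 3·49 + 237 = 316
Option 2 (U := -25, Y + 29):
  L = 79
  Y = 29 + 29 = 58
  U = -25
  D = 226 − 3·58 + (-25) = 27
D: 316 − 27 = 289

289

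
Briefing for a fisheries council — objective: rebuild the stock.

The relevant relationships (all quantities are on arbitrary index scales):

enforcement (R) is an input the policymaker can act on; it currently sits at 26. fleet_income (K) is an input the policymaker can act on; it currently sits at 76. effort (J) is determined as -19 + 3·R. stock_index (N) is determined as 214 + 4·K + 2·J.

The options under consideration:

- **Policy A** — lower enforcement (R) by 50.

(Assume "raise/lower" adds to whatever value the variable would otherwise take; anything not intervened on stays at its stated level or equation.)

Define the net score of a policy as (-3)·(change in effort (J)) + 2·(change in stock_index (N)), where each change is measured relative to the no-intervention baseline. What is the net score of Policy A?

-150

Baseline:
  R = 26
  K = 76
  J = -19 + 3·26 = 59
  N = 214 + 4·76 + 2·59 = 636
Policy A (R − 50):
  R = 26 − 50 = -24
  K = 76
  J = -19 + 3·(-24) = -91
  N = 214 + 4·76 + 2·(-91) = 336
ΔJ = -91 − 59 = -150; ΔN = 336 − 636 = -300
Score = (-3)·(-150) + 2·(-300) = -150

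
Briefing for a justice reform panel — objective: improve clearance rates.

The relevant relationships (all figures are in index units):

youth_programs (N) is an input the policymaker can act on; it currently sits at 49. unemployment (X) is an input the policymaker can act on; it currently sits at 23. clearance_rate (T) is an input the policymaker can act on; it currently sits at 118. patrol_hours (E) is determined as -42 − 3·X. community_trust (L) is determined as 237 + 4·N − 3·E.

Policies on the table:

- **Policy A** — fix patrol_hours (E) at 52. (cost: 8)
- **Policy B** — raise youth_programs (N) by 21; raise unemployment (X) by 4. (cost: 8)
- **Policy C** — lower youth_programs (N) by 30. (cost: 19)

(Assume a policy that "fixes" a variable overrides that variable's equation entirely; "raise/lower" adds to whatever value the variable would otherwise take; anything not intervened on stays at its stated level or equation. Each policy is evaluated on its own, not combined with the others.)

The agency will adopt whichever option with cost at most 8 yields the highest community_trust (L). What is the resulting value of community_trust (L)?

Policy A (E := 52):
  N = 49
  X = 23
  E = 52
  L = 237 + 4·49 − 3·52 = 277
Policy B (N + 21, X + 4):
  N = 49 + 21 = 70
  X = 23 + 4 = 27
  E = -42 − 3·27 = -123
  L = 237 + 4·70 − 3·(-123) = 886
Comparing — Policy A: L=277, Policy B: L=886. Highest is 886 (Policy B).

886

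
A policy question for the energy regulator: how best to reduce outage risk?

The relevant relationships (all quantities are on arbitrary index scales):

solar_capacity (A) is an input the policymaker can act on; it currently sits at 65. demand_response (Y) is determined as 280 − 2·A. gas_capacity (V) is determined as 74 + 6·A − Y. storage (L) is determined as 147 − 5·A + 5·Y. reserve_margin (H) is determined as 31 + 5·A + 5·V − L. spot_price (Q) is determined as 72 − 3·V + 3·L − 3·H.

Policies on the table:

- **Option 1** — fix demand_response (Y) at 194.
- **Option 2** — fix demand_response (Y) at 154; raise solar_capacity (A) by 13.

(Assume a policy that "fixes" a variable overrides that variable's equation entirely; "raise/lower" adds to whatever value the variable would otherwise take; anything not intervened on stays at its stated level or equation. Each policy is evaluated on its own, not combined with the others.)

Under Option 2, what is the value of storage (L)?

527

Option 2 (Y := 154, A + 13):
  A = 65 + 13 = 78
  Y = 154
  L = 147 − 5·78 + 5·154 = 527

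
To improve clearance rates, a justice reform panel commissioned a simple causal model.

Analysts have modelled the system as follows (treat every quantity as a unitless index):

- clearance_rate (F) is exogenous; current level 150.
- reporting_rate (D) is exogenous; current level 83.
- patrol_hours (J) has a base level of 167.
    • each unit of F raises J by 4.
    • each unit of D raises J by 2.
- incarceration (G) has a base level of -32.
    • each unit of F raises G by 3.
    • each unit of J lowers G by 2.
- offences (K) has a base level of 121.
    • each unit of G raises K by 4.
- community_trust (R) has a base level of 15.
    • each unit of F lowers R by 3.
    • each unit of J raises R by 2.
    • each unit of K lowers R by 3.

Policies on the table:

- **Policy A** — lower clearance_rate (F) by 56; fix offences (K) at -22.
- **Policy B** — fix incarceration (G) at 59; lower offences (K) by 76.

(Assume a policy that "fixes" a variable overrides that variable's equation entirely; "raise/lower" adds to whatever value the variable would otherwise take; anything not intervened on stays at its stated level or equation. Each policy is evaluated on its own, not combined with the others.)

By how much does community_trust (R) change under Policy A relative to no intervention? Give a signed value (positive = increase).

Baseline:
  F = 150
  D = 83
  J = 167 + 4·150 + 2·83 = 933
  G = -32 + 3·150 − 2·933 = -1448
  K = 121 + 4·(-1448) = -5671
  R = 15 − 3·150 + 2·933 − 3·(-5671) = 18444
Policy A (F − 56, K := -22):
  F = 150 − 56 = 94
  D = 83
  J = 167 + 4·94 + 2·83 = 709
  G = -32 + 3·94 − 2·709 = -1168
  K = -22
  R = 15 − 3·94 + 2·709 − 3·(-22) = 1217
Change in R: 1217 − 18444 = -17227

-17227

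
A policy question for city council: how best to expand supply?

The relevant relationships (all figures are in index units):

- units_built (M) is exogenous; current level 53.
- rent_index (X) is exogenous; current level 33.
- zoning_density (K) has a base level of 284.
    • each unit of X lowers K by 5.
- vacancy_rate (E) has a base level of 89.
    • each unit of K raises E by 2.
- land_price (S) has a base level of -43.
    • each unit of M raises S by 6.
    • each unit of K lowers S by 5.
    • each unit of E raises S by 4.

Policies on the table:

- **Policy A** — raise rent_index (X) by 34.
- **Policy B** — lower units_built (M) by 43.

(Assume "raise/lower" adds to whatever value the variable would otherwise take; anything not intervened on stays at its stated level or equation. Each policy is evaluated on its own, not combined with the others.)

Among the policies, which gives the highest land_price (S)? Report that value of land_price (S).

730

Policy A (X + 34):
  M = 53
  X = 33 + 34 = 67
  K = 284 − 5·67 = -51
  E = 89 + 2·(-51) = -13
  S = -43 + 6·53 − 5·(-51) + 4·(-13) = 478
Policy B (M − 43):
  M = 53 − 43 = 10
  X = 33
  K = 284 − 5·33 = 119
  E = 89 + 2·119 = 327
  S = -43 + 6·10 − 5·119 + 4·327 = 730
Comparing — Policy A: S=478, Policy B: S=730. Highest is 730 (Policy B).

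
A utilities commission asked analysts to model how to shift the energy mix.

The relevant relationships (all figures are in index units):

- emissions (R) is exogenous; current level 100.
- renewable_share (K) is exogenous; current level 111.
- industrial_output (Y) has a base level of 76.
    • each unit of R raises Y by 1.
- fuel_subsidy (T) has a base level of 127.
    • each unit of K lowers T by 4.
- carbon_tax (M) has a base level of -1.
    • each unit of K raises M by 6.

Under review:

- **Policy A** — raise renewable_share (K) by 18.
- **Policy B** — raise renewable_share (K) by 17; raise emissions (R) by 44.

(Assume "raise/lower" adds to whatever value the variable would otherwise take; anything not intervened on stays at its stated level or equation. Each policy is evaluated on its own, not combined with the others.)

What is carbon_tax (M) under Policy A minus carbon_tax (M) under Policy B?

6

Policy A (K + 18):
  K = 111 + 18 = 129
  M = -1 + 6·129 = 773
Policy B (K + 17, R + 44):
  K = 111 + 17 = 128
  M = -1 + 6·128 = 767
M: 773 − 767 = 6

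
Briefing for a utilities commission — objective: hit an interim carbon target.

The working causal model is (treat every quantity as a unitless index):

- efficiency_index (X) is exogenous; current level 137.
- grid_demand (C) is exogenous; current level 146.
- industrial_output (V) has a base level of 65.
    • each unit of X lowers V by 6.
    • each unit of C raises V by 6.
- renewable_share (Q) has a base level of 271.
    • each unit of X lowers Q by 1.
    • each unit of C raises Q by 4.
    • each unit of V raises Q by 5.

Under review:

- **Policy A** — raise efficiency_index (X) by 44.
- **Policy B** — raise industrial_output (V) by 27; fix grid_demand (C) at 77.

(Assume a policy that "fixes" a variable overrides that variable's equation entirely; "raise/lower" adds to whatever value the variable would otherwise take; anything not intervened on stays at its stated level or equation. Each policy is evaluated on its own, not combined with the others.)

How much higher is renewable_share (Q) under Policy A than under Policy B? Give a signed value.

847

Policy A (X + 44):
  X = 137 + 44 = 181
  C = 146
  V = 65 − 6·181 + 6·146 = -145
  Q = 271 − 181 + 4·146 + 5·(-145) = -51
Policy B (V + 27, C := 77):
  X = 137
  C = 77
  V = 65 − 6·137 + 6·77 (+27 from intervention) = -268
  Q = 271 − 137 + 4·77 + 5·(-268) = -898
Q: -51 − (-898) = 847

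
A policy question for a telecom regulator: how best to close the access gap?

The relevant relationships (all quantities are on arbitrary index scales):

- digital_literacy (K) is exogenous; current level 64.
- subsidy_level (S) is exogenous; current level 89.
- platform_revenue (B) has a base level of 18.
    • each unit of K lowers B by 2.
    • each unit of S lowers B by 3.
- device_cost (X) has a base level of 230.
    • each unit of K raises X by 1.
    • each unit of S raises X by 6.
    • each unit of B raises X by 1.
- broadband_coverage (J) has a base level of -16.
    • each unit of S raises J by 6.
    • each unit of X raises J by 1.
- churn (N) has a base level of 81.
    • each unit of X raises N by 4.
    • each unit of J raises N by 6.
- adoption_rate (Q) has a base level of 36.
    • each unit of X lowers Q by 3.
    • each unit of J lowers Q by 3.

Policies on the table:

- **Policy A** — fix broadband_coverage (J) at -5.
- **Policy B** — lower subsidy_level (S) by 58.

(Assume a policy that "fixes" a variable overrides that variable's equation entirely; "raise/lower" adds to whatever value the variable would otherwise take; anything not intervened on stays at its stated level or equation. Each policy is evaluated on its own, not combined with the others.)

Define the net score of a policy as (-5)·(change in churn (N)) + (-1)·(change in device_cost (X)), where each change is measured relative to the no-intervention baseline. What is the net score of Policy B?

19314

Baseline:
  K = 64
  S = 89
  B = 18 − 2·64 − 3·89 = -377
  X = 230 + 64 + 6·89 + (-377) = 451
  J = -16 + 6·89 + 451 = 969
  N = 81 + 4·451 + 6·969 = 7699
Policy B (S − 58):
  K = 64
  S = 89 − 58 = 31
  B = 18 − 2·64 − 3·31 = -203
  X = 230 + 64 + 6·31 + (-203) = 277
  J = -16 + 6·31 + 277 = 447
  N = 81 + 4·277 + 6·447 = 3871
ΔN = 3871 − 7699 = -3828; ΔX = 277 − 451 = -174
Score = (-5)·(-3828) + (-1)·(-174) = 19314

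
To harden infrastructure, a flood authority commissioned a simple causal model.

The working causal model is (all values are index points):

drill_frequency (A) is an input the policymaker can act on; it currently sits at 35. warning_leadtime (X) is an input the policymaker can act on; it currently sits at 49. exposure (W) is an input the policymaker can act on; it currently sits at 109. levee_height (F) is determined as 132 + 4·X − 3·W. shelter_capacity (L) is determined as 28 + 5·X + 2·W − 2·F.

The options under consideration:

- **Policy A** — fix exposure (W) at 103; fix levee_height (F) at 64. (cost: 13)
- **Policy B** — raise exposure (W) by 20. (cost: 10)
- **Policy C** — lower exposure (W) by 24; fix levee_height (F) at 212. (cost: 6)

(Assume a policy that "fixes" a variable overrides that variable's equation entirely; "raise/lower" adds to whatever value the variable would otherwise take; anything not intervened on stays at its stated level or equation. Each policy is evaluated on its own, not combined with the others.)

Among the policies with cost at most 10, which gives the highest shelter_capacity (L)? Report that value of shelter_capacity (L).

649

Policy B (W + 20):
  X = 49
  W = 109 + 20 = 129
  F = 132 + 4·49 − 3·129 = -59
  L = 28 + 5·49 + 2·129 − 2·(-59) = 649
Policy C (W − 24, F := 212):
  X = 49
  W = 109 − 24 = 85
  F = 212
  L = 28 + 5·49 + 2·85 − 2·212 = 19
Comparing — Policy B: L=649, Policy C: L=19. Highest is 649 (Policy B).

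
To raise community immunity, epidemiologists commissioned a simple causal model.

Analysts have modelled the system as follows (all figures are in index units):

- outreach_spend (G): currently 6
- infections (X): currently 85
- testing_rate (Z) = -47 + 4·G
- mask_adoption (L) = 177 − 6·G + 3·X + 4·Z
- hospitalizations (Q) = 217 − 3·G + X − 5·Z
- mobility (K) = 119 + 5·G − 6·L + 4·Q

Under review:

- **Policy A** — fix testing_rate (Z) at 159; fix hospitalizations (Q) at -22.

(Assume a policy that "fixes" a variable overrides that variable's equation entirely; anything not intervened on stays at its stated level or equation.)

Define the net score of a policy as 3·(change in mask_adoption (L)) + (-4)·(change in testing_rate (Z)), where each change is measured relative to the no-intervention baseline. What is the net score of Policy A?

Baseline:
  G = 6
  X = 85
  Z = -47 + 4·6 = -23
  L = 177 − 6·6 + 3·85 + 4·(-23) = 304
Policy A (Z := 159, Q := -22):
  G = 6
  X = 85
  Z = 159
  L = 177 − 6·6 + 3·85 + 4·159 = 1032
ΔL = 1032 − 304 = 728; ΔZ = 159 − (-23) = 182
Score = 3·728 + (-4)·182 = 1456

1456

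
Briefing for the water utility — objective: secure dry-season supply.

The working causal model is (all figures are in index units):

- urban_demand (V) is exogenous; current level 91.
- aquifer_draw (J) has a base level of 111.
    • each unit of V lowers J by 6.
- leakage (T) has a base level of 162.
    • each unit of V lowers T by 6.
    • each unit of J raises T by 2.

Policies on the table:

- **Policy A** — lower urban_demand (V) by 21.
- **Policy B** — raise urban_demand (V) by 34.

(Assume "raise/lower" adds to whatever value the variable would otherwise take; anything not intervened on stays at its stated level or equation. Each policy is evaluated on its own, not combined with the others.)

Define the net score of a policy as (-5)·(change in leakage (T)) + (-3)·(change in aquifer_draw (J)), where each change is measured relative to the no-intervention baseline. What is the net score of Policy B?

Baseline:
  V = 91
  J = 111 − 6·91 = -435
  T = 162 − 6·91 + 2·(-435) = -1254
Policy B (V + 34):
  V = 91 + 34 = 125
  J = 111 − 6·125 = -639
  T = 162 − 6·125 + 2·(-639) = -1866
ΔT = -1866 − (-1254) = -612; ΔJ = -639 − (-435) = -204
Score = (-5)·(-612) + (-3)·(-204) = 3672

3672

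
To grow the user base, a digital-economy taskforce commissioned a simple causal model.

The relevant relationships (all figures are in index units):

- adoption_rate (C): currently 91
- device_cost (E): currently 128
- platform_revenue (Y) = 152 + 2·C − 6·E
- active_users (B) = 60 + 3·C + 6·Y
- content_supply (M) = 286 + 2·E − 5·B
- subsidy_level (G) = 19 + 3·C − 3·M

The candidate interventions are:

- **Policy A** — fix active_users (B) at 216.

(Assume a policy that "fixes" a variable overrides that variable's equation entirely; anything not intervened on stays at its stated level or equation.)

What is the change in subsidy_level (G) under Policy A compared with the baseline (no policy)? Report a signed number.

Baseline:
  C = 91
  E = 128
  Y = 152 + 2·91 − 6·128 = -434
  B = 60 + 3·91 + 6·(-434) = -2271
  M = 286 + 2·128 − 5·(-2271) = 11897
  G = 19 + 3·91 − 3·11897 = -35399
Policy A (B := 216):
  C = 91
  E = 128
  Y = 152 + 2·91 − 6·128 = -434
  B = 216
  M = 286 + 2·128 − 5·216 = -538
  G = 19 + 3·91 − 3·(-538) = 1906
Change in G: 1906 − (-35399) = 37305

37305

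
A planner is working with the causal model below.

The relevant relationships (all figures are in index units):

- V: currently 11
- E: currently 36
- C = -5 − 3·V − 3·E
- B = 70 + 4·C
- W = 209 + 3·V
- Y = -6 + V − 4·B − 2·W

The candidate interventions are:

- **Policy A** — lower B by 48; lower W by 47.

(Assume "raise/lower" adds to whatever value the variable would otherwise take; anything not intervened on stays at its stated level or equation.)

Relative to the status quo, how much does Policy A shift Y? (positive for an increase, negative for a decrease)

Baseline:
  V = 11
  E = 36
  C = -5 − 3·11 − 3·36 = -146
  B = 70 + 4·(-146) = -514
  W = 209 + 3·11 = 242
  Y = -6 + 11 − 4·(-514) − 2·242 = 1577
Policy A (B − 48, W − 47):
  V = 11
  E = 36
  C = -5 − 3·11 − 3·36 = -146
  B = 70 + 4·(-146) (−48 from intervention) = -562
  W = 209 + 3·11 (−47 from intervention) = 195
  Y = -6 + 11 − 4·(-562) − 2·195 = 1863
Change in Y: 1863 − 1577 = 286

286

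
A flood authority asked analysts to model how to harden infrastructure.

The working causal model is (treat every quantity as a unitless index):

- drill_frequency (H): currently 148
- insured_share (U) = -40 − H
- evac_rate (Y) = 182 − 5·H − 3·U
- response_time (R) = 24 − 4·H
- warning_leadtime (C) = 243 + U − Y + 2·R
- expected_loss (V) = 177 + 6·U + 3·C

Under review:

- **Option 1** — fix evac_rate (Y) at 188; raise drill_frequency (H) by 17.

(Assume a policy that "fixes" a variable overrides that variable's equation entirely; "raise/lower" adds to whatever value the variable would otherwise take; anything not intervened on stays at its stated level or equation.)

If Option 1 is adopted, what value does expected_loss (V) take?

Option 1 (Y := 188, H + 17):
  H = 148 + 17 = 165
  U = -40 − 165 = -205
  Y = 188
  R = 24 − 4·165 = -636
  C = 243 + (-205) − 188 + 2·(-636) = -1422
  V = 177 + 6·(-205) + 3·(-1422) = -5319

-5319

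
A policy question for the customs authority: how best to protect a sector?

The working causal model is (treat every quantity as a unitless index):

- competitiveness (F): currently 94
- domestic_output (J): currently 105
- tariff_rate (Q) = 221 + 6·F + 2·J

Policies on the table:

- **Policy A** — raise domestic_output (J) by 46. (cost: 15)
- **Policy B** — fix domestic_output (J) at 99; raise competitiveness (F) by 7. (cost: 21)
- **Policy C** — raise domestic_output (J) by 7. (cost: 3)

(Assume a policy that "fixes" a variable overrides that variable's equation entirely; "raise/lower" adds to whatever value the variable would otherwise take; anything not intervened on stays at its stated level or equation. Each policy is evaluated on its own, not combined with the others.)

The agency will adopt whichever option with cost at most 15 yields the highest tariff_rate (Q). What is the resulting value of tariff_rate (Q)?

Policy A (J + 46):
  F = 94
  J = 105 + 46 = 151
  Q = 221 + 6·94 + 2·151 = 1087
Policy C (J + 7):
  F = 94
  J = 105 + 7 = 112
  Q = 221 + 6·94 + 2·112 = 1009
Comparing — Policy A: Q=1087, Policy C: Q=1009. Highest is 1087 (Policy A).

1087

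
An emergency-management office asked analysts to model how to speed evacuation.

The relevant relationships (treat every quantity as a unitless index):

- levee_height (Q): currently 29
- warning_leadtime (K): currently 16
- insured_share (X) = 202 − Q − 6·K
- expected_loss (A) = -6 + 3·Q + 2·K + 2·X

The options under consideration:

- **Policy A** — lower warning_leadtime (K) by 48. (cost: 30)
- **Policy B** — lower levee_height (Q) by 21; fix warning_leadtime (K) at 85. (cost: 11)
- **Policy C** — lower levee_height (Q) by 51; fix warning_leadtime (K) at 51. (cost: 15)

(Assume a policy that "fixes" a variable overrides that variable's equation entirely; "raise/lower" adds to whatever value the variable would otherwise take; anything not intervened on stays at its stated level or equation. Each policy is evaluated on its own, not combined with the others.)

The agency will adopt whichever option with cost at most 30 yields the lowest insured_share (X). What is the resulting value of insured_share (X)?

-316

Policy A (K − 48):
  Q = 29
  K = 16 − 48 = -32
  X = 202 − 29 − 6·(-32) = 365
Policy B (Q − 21, K := 85):
  Q = 29 − 21 = 8
  K = 85
  X = 202 − 8 − 6·85 = -316
Policy C (Q − 51, K := 51):
  Q = 29 − 51 = -22
  K = 51
  X = 202 − (-22) − 6·51 = -82
Comparing — Policy A: X=365, Policy B: X=-316, Policy C: X=-82. Lowest is -316 (Policy B).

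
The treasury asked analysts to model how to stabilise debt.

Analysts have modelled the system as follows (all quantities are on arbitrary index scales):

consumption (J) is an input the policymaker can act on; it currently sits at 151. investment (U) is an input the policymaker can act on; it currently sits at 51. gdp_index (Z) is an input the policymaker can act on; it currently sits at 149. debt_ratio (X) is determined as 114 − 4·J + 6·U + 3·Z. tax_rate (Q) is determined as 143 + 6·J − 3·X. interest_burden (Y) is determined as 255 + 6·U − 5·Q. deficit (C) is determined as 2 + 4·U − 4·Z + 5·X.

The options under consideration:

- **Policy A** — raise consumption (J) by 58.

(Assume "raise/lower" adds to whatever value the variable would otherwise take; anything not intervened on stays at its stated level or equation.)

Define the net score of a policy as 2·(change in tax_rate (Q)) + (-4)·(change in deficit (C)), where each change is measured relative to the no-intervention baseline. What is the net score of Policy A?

Baseline:
  J = 151
  U = 51
  Z = 149
  X = 114 − 4·151 + 6·51 + 3·149 = 263
  Q = 143 + 6·151 − 3·263 = 260
  C = 2 + 4·51 − 4·149 + 5·263 = 925
Policy A (J + 58):
  J = 151 + 58 = 209
  U = 51
  Z = 149
  X = 114 − 4·209 + 6·51 + 3·149 = 31
  Q = 143 + 6·209 − 3·31 = 1304
  C = 2 + 4·51 − 4·149 + 5·31 = -235
ΔQ = 1304 − 260 = 1044; ΔC = -235 − 925 = -1160
Score = 2·1044 + (-4)·(-1160) = 6728

6728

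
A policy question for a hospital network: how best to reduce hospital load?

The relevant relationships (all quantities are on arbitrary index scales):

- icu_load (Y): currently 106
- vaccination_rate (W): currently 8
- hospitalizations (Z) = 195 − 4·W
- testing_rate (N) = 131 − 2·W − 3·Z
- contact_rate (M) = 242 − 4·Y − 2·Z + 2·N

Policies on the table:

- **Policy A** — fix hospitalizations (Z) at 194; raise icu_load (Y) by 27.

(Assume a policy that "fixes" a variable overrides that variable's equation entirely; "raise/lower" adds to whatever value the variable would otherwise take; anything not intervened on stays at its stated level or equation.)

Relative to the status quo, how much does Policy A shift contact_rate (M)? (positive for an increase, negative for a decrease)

Baseline:
  Y = 106
  W = 8
  Z = 195 − 4·8 = 163
  N = 131 − 2·8 − 3·163 = -374
  M = 242 − 4·106 − 2·163 + 2·(-374) = -1256
Policy A (Z := 194, Y + 27):
  Y = 106 + 27 = 133
  W = 8
  Z = 194
  N = 131 − 2·8 − 3·194 = -467
  M = 242 − 4·133 − 2·194 + 2·(-467) = -1612
Change in M: -1612 − (-1256) = -356

-356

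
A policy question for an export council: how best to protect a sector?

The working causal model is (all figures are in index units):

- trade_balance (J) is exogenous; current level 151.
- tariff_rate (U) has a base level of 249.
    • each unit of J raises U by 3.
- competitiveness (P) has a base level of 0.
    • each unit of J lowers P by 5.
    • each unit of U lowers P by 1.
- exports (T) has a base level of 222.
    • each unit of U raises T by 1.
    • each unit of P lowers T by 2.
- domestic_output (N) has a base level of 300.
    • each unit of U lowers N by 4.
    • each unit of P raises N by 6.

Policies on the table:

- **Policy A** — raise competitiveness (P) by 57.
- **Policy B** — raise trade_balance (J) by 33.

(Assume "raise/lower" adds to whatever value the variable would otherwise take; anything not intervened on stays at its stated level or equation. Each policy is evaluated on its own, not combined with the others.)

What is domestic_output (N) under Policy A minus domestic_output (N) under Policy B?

Policy A (P + 57):
  J = 151
  U = 249 + 3·151 = 702
  P = 0 − 5·151 − 702 (+57 from intervention) = -1400
  N = 300 − 4·702 + 6·(-1400) = -10908
Policy B (J + 33):
  J = 151 + 33 = 184
  U = 249 + 3·184 = 801
  P = 0 − 5·184 − 801 = -1721
  N = 300 − 4·801 + 6·(-1721) = -13230
N: -10908 − (-13230) = 2322

2322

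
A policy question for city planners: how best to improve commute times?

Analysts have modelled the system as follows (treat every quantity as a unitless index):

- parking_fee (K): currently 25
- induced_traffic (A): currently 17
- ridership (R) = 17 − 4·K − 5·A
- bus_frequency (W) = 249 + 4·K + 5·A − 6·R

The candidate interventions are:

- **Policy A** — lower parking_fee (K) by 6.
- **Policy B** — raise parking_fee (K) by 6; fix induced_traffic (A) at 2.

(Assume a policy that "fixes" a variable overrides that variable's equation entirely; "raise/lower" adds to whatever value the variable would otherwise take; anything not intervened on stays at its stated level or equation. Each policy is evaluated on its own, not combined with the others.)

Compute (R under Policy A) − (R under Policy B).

-27

Policy A (K − 6):
  K = 25 − 6 = 19
  A = 17
  R = 17 − 4·19 − 5·17 = -144
Policy B (K + 6, A := 2):
  K = 25 + 6 = 31
  A = 2
  R = 17 − 4·31 − 5·2 = -117
R: -144 − (-117) = -27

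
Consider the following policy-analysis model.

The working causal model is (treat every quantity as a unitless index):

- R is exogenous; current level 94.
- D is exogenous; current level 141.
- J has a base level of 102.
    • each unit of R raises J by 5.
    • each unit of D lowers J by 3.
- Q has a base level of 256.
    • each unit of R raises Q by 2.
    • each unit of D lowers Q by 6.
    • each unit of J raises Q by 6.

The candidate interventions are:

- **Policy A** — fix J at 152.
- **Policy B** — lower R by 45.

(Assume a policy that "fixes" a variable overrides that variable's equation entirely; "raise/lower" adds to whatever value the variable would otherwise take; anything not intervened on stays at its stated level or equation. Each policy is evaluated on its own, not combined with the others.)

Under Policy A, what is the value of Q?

510

Policy A (J := 152):
  R = 94
  D = 141
  J = 152
  Q = 256 + 2·94 − 6·141 + 6·152 = 510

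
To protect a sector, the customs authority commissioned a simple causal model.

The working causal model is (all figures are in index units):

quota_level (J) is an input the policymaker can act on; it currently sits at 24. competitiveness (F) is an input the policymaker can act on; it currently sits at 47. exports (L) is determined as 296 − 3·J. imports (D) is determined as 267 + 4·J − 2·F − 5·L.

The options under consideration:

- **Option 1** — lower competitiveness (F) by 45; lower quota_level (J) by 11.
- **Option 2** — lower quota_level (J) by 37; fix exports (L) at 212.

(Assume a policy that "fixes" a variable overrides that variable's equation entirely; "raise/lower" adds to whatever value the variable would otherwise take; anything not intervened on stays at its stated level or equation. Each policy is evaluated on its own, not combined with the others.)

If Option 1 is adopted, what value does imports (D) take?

Option 1 (F − 45, J − 11):
  J = 24 − 11 = 13
  F = 47 − 45 = 2
  L = 296 − 3·13 = 257
  D = 267 + 4·13 − 2·2 − 5·257 = -970

-970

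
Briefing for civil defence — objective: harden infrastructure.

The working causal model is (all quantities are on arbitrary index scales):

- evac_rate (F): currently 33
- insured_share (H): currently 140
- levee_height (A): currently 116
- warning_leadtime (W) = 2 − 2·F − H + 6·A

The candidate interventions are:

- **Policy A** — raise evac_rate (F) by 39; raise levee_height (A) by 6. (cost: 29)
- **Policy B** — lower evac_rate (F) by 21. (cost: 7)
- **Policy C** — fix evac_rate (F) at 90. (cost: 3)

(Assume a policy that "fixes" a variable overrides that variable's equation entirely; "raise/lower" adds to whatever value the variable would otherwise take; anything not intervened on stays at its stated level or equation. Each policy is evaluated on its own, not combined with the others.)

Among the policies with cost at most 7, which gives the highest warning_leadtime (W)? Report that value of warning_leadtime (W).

Policy B (F − 21):
  F = 33 − 21 = 12
  H = 140
  A = 116
  W = 2 − 2·12 − 140 + 6·116 = 534
Policy C (F := 90):
  F = 90
  H = 140
  A = 116
  W = 2 − 2·90 − 140 + 6·116 = 378
Comparing — Policy B: W=534, Policy C: W=378. Highest is 534 (Policy B).

534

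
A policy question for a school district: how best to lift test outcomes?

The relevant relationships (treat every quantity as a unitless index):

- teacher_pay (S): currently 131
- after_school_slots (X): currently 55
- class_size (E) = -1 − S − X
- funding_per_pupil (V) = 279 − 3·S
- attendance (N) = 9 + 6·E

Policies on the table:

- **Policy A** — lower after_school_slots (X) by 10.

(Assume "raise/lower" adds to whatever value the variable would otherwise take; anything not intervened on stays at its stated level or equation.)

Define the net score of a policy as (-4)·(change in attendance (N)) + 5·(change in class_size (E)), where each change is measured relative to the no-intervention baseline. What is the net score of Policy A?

Baseline:
  S = 131
  X = 55
  E = -1 − 131 − 55 = -187
  N = 9 + 6·(-187) = -1113
Policy A (X − 10):
  S = 131
  X = 55 − 10 = 45
  E = -1 − 131 − 45 = -177
  N = 9 + 6·(-177) = -1053
ΔN = -1053 − (-1113) = 60; ΔE = -177 − (-187) = 10
Score = (-4)·60 + 5·10 = -190

-190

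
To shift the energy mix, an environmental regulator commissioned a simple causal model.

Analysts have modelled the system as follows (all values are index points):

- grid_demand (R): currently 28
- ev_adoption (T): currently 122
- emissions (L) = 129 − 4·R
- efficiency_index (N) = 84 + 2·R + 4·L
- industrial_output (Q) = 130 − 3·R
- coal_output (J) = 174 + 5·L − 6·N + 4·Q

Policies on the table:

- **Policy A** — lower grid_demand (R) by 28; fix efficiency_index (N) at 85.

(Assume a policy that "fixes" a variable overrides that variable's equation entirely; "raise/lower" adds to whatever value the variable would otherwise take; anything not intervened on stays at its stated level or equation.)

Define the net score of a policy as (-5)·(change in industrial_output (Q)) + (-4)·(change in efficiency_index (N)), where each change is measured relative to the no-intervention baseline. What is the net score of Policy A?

Baseline:
  R = 28
  L = 129 − 4·28 = 17
  N = 84 + 2·28 + 4·17 = 208
  Q = 130 − 3·28 = 46
Policy A (R − 28, N := 85):
  R = 28 − 28 = 0
  L = 129 − 4·0 = 129
  N = 85
  Q = 130 − 3·0 = 130
ΔQ = 130 − 46 = 84; ΔN = 85 − 208 = -123
Score = (-5)·84 + (-4)·(-123) = 72

72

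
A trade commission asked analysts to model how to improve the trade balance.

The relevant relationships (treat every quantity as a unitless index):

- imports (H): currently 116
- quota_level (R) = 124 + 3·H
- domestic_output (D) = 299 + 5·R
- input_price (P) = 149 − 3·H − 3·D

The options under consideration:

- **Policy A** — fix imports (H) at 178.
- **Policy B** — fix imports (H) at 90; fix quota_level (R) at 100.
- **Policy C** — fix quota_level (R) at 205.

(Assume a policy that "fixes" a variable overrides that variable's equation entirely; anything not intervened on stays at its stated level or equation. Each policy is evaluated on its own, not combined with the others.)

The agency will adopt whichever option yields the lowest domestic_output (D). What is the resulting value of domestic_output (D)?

799

Policy A (H := 178):
  H = 178
  R = 124 + 3·178 = 658
  D = 299 + 5·658 = 3589
Policy B (H := 90, R := 100):
  H = 90
  R = 100
  D = 299 + 5·100 = 799
Policy C (R := 205):
  H = 116
  R = 205
  D = 299 + 5·205 = 1324
Comparing — Policy A: D=3589, Policy B: D=799, Policy C: D=1324. Lowest is 799 (Policy B).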